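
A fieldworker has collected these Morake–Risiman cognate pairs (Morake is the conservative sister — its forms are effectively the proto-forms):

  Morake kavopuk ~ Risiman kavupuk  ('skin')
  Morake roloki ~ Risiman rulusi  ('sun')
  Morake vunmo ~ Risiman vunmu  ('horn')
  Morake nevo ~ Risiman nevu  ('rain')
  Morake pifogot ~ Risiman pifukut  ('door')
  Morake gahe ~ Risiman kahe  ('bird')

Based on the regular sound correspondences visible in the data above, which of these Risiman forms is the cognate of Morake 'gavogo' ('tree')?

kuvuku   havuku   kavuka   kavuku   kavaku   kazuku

kavuku

gahe ~ kahe — Morake g corresponds to Risiman k word-initially before a back vowel.
roloki ~ rulusi, pifogot ~ pifukut — Morake o corresponds to Risiman u after a consonant, before a consonant other than r, m, n, p, b, f, v.
pifogot ~ pifukut — Morake g corresponds to Risiman k between vowels (before a back vowel).
vunmo ~ vunmu, nevo ~ nevu — Morake o corresponds to Risiman u word-finally.
Applying these to Morake 'gavogo':
  gavogo → kavogo   (g→k word-initially before a back vowel)
  kavogo → kavugo   (o→u after a consonant, before a consonant other than r, m, n, p, b, f, v)
  kavugo → kavuko   (g→k between vowels (before a back vowel))
  kavuko → kavuku   (o→u word-finally)
So the Risiman cognate is 'kavuku'.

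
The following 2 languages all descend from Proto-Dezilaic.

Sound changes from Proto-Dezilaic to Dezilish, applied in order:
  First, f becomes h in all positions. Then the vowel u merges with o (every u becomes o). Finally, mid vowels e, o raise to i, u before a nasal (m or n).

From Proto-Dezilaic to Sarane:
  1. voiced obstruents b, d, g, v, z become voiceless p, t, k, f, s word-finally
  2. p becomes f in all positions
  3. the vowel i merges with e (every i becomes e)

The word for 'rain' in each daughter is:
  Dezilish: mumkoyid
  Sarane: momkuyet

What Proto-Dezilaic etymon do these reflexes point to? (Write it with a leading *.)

Position 2: Dezilish has u, Sarane has o. Sarane preserves o here (none of its changes turn any other segment into o), so the proto-segment is *o.
Position 7: Dezilish has i, Sarane has e. Taking the neighbouring segments as reconstructed: Dezilish i can only go back to *i; Sarane e could go back to *e or *i — the one source consistent with every daughter is *i.
This points to *momkuyid. Verify forward in each daughter:
Dezilish: *momkuyid
  momkuyid (rule 1 does not apply)
  momkuyid → momkoyid   [vowel merger]
  momkoyid → mumkoyid   [pre-nasal raising]
  giving Dezilish mumkoyid.
Sarane: *momkuyid > momkuyit > momkuyet  (by final devoicing, vowel merger)
Only *momkuyid yields all of Dezilish mumkoyid, Sarane momkuyet.

*momkuyid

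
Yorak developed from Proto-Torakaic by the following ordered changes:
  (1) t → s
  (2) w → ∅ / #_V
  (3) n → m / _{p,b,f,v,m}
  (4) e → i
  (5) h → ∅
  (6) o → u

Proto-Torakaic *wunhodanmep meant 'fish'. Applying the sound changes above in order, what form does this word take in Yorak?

Yorak: *wunhodanmep > unhodanmep > unhodammep > unhodammip > unodammip > unudammip  (by glide loss, nasal place assimilation, vowel merger, h-loss, vowel merger)

unudammip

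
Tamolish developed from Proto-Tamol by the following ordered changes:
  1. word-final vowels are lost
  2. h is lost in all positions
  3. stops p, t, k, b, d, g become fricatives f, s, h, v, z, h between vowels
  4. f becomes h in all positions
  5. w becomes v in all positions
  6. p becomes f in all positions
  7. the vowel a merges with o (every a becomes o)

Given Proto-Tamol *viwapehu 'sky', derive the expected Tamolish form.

Tamolish: *viwapehu > viwapeh > viwape > viwafe > viwahe > vivahe > vivohe  (by apocope, h-loss, intervocalic lenition, unconditioned shift, unconditioned shift, vowel merger)

vivohe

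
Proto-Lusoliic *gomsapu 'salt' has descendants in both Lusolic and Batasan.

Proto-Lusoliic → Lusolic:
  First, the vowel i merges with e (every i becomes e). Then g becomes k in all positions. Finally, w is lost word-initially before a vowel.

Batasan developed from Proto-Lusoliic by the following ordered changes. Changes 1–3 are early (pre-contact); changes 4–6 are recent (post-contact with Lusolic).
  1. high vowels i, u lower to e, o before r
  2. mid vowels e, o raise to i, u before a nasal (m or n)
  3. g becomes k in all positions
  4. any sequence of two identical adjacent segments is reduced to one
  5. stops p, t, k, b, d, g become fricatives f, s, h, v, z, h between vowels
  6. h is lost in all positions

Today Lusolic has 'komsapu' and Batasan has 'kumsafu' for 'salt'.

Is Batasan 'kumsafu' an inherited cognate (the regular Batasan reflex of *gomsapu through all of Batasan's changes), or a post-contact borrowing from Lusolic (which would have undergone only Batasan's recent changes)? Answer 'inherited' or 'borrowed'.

If inherited, *gomsapu would pass through all of Batasan's changes:
Batasan: *gomsapu
  gomsapu (rule 1 does not apply)
  gomsapu → gumsapu   [pre-nasal raising]
  gumsapu → kumsapu   [unconditioned shift]
  kumsapu (rule 4 does not apply)
  kumsapu → kumsafu   [intervocalic lenition]
  kumsafu (rule 6 does not apply)
  giving Batasan kumsafu.
If borrowed from Lusolic 'komsapu' after the early changes, it would undergo only the recent ones:
  rule 4 (degemination): no change (komsapu)
  rule 5 (intervocalic lenition): komsapu → komsafu
  rule 6 (h-loss): no change (komsafu)
  ⇒ as a loan: komsafu
Batasan 'kumsafu' matches the inherited outcome exactly, so it is an inherited cognate, not a loan.

inherited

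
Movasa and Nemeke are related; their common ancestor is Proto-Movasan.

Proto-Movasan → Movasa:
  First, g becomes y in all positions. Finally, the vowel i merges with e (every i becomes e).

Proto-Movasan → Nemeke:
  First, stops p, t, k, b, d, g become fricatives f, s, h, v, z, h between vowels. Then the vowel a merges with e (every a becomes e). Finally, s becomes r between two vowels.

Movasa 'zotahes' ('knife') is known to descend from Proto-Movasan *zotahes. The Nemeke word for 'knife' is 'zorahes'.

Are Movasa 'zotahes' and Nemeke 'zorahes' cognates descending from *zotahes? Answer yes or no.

no

Derive the expected Nemeke reflex of *zotahes:
Nemeke: *zotahes > zosahes > zosehes > zorehes  (by intervocalic lenition, vowel merger, rhotacism)
The regular Nemeke reflex would be 'zorehes', but the attested form is 'zorahes'. The correspondence is irregular, so they are not cognates (the Nemeke form has a different source).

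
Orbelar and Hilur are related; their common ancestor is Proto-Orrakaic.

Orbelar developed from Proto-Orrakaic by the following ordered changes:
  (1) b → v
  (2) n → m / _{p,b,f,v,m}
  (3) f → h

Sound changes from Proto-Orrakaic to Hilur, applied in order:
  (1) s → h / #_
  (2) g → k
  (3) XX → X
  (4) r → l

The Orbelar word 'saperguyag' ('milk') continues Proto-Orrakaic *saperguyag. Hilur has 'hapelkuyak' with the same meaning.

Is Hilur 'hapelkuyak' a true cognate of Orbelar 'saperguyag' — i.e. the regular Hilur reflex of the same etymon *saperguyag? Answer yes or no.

yes

Derive the expected Hilur reflex of *saperguyag:
Hilur: *saperguyag
  saperguyag → haperguyag   [debuccalisation]
  haperguyag → haperkuyak   [unconditioned shift]
  haperkuyak (rule 3 does not apply)
  haperkuyak → hapelkuyak   [unconditioned shift]
  giving Hilur hapelkuyak.
Hilur 'hapelkuyak' matches the regular reflex exactly, so the pair is cognate.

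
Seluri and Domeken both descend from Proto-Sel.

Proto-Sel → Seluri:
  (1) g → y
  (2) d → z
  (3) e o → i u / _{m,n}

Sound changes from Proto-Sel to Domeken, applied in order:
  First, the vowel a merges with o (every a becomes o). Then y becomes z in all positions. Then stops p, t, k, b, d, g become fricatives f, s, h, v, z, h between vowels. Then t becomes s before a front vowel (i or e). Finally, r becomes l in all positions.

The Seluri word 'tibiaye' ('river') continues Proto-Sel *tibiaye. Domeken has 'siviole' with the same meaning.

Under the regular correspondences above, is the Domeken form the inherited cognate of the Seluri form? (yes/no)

no

Derive the expected Domeken reflex of *tibiaye:
Domeken: *tibiaye > tibioye > tibioze > tivioze > sivioze  (by vowel merger, unconditioned shift, intervocalic lenition, palatalisation)
The regular Domeken reflex would be 'sivioze', but the attested form is 'siviole'. The correspondence is irregular, so they are not cognates (the Domeken form has a different source).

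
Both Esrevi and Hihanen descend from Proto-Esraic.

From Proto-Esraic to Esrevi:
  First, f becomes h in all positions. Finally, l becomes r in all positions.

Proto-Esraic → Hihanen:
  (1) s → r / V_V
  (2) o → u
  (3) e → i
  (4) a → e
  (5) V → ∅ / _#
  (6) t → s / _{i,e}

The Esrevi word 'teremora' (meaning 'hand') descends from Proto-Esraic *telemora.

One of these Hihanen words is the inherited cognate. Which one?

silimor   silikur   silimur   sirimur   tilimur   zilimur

silimur

Hihanen: start from *telemora.
  rule 1: no change — telemora
  rule 2 (vowel merger): telemora → telemura
  rule 3 (vowel merger): telemura → tilimura
  rule 4 (vowel merger): tilimura → tilimure
  rule 5 (apocope): tilimure → tilimur
  rule 6 (palatalisation): tilimur → silimur
  ⇒ Hihanen silimur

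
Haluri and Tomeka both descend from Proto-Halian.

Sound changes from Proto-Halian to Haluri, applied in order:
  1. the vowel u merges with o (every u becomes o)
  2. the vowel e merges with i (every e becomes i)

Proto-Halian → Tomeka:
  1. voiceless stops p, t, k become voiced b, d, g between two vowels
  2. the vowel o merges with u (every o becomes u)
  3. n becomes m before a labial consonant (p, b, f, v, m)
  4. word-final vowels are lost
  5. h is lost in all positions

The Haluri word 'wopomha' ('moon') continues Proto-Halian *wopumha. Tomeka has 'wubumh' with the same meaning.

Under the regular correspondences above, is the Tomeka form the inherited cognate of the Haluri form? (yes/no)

Derive the expected Tomeka reflex of *wopumha:
Tomeka: *wopumha > wobumha > wubumha > wubumh > wubum  (by intervocalic voicing, vowel merger, apocope, h-loss)
The regular Tomeka reflex would be 'wubum', but the attested form is 'wubumh'. The correspondence is irregular, so they are not cognates (the Tomeka form has a different source).

no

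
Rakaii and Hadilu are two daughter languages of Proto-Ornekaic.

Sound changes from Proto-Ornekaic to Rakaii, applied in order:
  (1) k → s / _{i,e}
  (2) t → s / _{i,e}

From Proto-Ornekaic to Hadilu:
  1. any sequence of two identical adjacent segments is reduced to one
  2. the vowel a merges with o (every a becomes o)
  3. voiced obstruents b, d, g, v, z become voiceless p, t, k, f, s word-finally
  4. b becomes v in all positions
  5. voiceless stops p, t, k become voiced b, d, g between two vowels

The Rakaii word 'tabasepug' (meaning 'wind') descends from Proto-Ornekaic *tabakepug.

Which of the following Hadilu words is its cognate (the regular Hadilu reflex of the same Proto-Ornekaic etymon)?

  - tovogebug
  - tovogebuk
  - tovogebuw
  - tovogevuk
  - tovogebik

Hadilu: start from *tabakepug.
  rule 1: no change — tabakepug
  rule 2 (vowel merger): tabakepug → tobokepug
  rule 3 (final devoicing): tobokepug → tobokepuk
  rule 4 (unconditioned shift): tobokepuk → tovokepuk
  rule 5 (intervocalic voicing): tovokepuk → tovogebuk
  ⇒ Hadilu tovogebuk
Among the options, 'tovogebuk' alone shows every Hadilu change applied in order.

tovogebuk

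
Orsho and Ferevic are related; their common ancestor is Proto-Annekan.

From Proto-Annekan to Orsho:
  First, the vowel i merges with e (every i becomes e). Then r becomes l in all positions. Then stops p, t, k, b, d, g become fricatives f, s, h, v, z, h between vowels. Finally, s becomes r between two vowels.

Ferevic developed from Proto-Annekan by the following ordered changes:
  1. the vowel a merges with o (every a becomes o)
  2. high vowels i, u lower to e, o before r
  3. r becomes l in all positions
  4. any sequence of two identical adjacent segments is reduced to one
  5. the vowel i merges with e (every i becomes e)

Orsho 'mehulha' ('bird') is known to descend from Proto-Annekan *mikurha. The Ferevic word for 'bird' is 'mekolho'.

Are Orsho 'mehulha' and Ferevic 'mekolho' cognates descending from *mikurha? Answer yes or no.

yes

Derive the expected Ferevic reflex of *mikurha:
Ferevic: *mikurha > mikurho > mikorho > mikolho > mekolho  (by vowel merger, pre-rhotic lowering, unconditioned shift, vowel merger)
Ferevic 'mekolho' matches the regular reflex exactly, so the pair is cognate.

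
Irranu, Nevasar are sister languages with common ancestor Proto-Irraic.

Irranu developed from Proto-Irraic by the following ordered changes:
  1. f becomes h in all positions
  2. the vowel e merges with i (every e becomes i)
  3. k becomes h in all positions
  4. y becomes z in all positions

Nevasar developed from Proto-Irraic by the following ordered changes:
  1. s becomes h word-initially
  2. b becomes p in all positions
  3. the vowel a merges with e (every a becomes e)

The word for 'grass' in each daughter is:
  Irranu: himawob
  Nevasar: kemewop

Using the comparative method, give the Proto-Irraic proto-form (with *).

*kemawob

Position 1: Irranu has h, Nevasar has k. Nevasar preserves k here (none of its changes turn any other segment into k), so the proto-segment is *k.
Position 2: Irranu has i, Nevasar has e. Taking the neighbouring segments as reconstructed: Irranu i could go back to *e or *i; Nevasar e could go back to *a or *e — the one source consistent with every daughter is *e.
Verify the candidate proto-form against each daughter:
Irranu: *kemawob > kimawob > himawob  (by vowel merger, unconditioned shift)
Nevasar: *kemawob > kemawop > kemewop  (by unconditioned shift, vowel merger)
Only *kemawob yields all of Irranu himawob, Nevasar kemewop.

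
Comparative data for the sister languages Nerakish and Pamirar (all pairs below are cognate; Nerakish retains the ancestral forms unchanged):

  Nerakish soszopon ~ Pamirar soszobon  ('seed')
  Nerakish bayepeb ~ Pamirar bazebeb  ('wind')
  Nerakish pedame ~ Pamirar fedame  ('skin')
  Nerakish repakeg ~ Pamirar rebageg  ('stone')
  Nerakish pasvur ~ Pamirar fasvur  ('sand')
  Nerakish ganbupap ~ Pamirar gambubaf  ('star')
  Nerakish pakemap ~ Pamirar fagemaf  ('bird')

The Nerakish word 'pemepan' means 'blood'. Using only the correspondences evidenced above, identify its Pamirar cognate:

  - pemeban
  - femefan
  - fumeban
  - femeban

femeban

pedame ~ fedame — Nerakish p corresponds to Pamirar f word-initially before a front vowel.
repakeg ~ rebageg, ganbupap ~ gambubaf — Nerakish p corresponds to Pamirar b between vowels (before a back vowel).
Applying these to Nerakish 'pemepan':
  pemepan → femepan   (p→f word-initially before a front vowel)
  femepan → femeban   (p→b between vowels (before a back vowel))
So the Pamirar cognate is 'femeban'.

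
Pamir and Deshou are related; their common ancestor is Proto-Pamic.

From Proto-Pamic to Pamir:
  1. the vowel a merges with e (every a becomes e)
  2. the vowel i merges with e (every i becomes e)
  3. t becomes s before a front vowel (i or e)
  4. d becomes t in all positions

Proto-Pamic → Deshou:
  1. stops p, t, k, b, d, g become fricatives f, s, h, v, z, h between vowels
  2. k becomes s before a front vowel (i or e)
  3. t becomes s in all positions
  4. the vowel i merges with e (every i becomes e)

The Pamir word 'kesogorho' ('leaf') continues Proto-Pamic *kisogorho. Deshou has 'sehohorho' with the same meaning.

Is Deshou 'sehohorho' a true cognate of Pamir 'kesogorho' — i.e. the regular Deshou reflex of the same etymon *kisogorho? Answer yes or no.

no

Derive the expected Deshou reflex of *kisogorho:
Deshou: *kisogorho > kisohorho > sisohorho > sesohorho  (by intervocalic lenition, palatalisation, vowel merger)
The regular Deshou reflex would be 'sesohorho', but the attested form is 'sehohorho'. The correspondence is irregular, so they are not cognates (the Deshou form has a different source).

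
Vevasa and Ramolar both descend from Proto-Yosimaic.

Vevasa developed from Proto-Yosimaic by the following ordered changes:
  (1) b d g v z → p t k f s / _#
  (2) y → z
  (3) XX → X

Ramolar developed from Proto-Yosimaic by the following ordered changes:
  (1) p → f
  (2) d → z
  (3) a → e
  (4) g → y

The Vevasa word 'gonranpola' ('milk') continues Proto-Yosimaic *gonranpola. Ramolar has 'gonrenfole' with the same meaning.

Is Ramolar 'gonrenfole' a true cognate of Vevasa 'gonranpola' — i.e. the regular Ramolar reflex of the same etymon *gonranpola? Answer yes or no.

no

Derive the expected Ramolar reflex of *gonranpola:
Ramolar: *gonranpola
  gonranpola → gonranfola   [unconditioned shift]
  gonranfola (rule 2 does not apply)
  gonranfola → gonrenfole   [vowel merger]
  gonrenfole → yonrenfole   [unconditioned shift]
  giving Ramolar yonrenfole.
The regular Ramolar reflex would be 'yonrenfole', but the attested form is 'gonrenfole'. The correspondence is irregular, so they are not cognates (the Ramolar form has a different source).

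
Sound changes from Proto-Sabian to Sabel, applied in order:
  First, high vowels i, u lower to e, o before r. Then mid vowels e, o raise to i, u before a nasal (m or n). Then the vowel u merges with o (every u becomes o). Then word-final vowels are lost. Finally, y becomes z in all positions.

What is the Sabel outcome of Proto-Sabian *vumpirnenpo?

vomperninp

Sabel: *vumpirnenpo > vumpernenpo > vumperninpo > vomperninpo > vomperninp  (by pre-rhotic lowering, pre-nasal raising, vowel merger, apocope)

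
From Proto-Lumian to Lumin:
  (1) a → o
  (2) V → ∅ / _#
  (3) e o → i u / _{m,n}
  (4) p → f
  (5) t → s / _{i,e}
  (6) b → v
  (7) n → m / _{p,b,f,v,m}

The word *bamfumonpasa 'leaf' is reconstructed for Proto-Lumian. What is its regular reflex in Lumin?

vumfumumfos

Lumin: *bamfumonpasa > bomfumonposo > bomfumonpos > bumfumunpos > bumfumunfos > vumfumunfos > vumfumumfos  (by vowel merger, apocope, pre-nasal raising, unconditioned shift, unconditioned shift, nasal place assimilation)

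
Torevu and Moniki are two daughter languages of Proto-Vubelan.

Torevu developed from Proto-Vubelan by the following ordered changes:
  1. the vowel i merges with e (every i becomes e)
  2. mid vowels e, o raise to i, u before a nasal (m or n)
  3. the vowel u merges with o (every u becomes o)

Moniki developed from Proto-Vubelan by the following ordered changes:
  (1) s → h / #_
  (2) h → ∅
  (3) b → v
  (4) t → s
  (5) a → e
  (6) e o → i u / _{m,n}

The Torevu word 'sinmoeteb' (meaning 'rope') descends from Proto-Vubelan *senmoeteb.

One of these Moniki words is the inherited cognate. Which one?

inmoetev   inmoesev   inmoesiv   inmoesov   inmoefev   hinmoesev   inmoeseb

inmoesev

Moniki: *senmoeteb
  senmoeteb → henmoeteb   [debuccalisation]
  henmoeteb → enmoeteb   [h-loss]
  enmoeteb → enmoetev   [unconditioned shift]
  enmoetev → enmoesev   [unconditioned shift]
  enmoesev (rule 5 does not apply)
  enmoesev → inmoesev   [pre-nasal raising]
  giving Moniki inmoesev.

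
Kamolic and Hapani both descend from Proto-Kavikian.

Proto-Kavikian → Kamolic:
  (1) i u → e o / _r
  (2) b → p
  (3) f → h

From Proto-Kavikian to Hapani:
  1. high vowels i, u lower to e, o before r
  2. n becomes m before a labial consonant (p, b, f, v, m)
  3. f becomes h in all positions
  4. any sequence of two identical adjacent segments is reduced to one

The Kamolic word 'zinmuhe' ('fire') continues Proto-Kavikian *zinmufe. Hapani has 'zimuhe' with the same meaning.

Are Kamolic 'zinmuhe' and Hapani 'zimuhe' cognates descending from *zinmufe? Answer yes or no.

Derive the expected Hapani reflex of *zinmufe:
Hapani: *zinmufe
  zinmufe (rule 1 does not apply)
  zinmufe → zimmufe   [nasal place assimilation]
  zimmufe → zimmuhe   [unconditioned shift]
  zimmuhe → zimuhe   [degemination]
  giving Hapani zimuhe.
Hapani 'zimuhe' matches the regular reflex exactly, so the pair is cognate.

yes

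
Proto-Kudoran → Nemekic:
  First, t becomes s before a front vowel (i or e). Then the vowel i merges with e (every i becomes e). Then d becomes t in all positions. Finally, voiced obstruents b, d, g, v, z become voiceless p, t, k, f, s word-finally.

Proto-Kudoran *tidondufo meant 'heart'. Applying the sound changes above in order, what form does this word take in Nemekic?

setontufo

Nemekic: *tidondufo
  tidondufo → sidondufo   [palatalisation]
  sidondufo → sedondufo   [vowel merger]
  sedondufo → setontufo   [unconditioned shift]
  setontufo (rule 4 does not apply)
  giving Nemekic setontufo.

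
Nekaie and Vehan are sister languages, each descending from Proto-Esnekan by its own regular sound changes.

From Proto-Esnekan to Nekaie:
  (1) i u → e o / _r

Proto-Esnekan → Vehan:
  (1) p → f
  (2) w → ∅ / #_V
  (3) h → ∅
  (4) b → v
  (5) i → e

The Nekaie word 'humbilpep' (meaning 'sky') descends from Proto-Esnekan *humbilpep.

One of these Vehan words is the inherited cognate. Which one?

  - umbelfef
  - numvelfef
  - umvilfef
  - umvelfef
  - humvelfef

Vehan: *humbilpep > humbilfef > umbilfef > umvilfef > umvelfef  (by unconditioned shift, h-loss, unconditioned shift, vowel merger)
Among the options, 'umvelfef' alone shows every Vehan change applied in order.

umvelfef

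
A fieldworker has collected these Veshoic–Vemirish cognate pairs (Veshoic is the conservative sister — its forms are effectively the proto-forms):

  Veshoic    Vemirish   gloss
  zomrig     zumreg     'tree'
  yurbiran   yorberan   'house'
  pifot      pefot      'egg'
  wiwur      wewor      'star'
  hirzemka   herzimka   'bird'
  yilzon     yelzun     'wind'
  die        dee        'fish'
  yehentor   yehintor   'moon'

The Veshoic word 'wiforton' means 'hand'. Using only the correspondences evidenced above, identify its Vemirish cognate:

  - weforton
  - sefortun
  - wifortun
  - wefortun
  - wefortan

wefortun

pifot ~ pefot — Veshoic i corresponds to Vemirish e after a consonant, before a labial obstruent.
yilzon ~ yelzun — Veshoic o corresponds to Vemirish u after a consonant, before a nasal.
Applying these to Veshoic 'wiforton':
  wiforton → weforton   (i→e after a consonant, before a labial obstruent)
  weforton → wefortun   (o→u after a consonant, before a nasal)
So the Vemirish cognate is 'wefortun'.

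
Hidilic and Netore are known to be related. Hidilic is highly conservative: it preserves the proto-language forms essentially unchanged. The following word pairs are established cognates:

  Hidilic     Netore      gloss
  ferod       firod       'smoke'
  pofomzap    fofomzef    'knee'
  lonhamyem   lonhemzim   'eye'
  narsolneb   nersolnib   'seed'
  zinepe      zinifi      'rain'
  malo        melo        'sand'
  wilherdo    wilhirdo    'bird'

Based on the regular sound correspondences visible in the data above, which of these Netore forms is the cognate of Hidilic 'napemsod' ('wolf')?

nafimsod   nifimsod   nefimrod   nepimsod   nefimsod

pofomzap ~ fofomzef — Hidilic a corresponds to Netore e after a consonant, before a labial obstruent.
zinepe ~ zinifi — Hidilic p corresponds to Netore f between vowels (before a front vowel).
lonhamyem ~ lonhemzim — Hidilic e corresponds to Netore i after a consonant, before a nasal.
Applying these to Hidilic 'napemsod':
  napemsod → nepemsod   (a→e after a consonant, before a labial obstruent)
  nepemsod → nefemsod   (p→f between vowels (before a front vowel))
  nefemsod → nefimsod   (e→i after a consonant, before a nasal)
So the Netore cognate is 'nefimsod'.

nefimsod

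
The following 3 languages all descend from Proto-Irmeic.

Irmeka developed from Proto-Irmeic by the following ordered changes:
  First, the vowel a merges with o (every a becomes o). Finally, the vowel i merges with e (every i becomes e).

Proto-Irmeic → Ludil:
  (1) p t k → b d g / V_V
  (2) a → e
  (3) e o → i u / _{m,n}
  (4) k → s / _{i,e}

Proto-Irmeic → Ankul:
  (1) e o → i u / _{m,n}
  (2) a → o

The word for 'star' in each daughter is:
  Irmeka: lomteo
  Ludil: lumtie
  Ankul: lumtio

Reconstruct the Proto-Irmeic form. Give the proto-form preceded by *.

Position 2: Irmeka has o, Ludil has u, Ankul has u. Taking the neighbouring segments as reconstructed: Irmeka o could go back to *a or *o; Ludil u could go back to *o or *u; Ankul u could go back to *o or *u — the one source consistent with every daughter is *o.
Position 5: Irmeka has e, Ludil has i, Ankul has i. Taking the neighbouring segments as reconstructed: Irmeka e could go back to *e or *i; Ludil i can only go back to *i; Ankul i can only go back to *i — the one source consistent with every daughter is *i.
Position 6: Irmeka has o, Ludil has e, Ankul has o. Taking the neighbouring segments as reconstructed: Irmeka o could go back to *a or *o; Ludil e could go back to *a or *e; Ankul o could go back to *a or *o — the one source consistent with every daughter is *a.
The remaining positions agree across the daughters. Check the candidate against every language:
Irmeka: *lomtia > lomtio > lomteo  (by vowel merger, vowel merger)
Ludil: *lomtia > lomtie > lumtie  (by vowel merger, pre-nasal raising)
Ankul: *lomtia
  lomtia → lumtia   [pre-nasal raising]
  lumtia → lumtio   [vowel merger]
  giving Ankul lumtio.
Only *lomtia yields all of Irmeka lomteo, Ludil lumtie, Ankul lumtio.

*lomtia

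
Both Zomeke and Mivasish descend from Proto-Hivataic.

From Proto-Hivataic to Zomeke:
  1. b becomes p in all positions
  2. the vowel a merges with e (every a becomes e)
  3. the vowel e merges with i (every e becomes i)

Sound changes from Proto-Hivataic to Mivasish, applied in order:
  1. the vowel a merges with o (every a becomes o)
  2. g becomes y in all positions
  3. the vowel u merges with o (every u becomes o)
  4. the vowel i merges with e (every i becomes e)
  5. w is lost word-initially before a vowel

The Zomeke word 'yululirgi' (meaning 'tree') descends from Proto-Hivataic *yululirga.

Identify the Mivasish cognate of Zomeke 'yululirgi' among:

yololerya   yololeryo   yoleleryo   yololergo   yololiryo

Mivasish: *yululirga
  yululirga → yululirgo   [vowel merger]
  yululirgo → yululiryo   [unconditioned shift]
  yululiryo → yololiryo   [vowel merger]
  yololiryo → yololeryo   [vowel merger]
  yololeryo (rule 5 does not apply)
  giving Mivasish yololeryo.

yololeryo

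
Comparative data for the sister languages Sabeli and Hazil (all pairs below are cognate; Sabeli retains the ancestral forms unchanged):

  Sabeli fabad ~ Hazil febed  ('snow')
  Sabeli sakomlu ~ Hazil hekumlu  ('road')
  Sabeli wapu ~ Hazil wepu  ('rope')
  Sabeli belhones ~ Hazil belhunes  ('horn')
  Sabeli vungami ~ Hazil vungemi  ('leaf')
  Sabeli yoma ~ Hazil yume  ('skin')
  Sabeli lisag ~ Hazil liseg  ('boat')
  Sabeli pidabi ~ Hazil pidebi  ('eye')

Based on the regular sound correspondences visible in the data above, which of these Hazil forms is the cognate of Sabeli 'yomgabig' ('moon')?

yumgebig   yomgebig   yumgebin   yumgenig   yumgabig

yumgebig

sakomlu ~ hekumlu, yoma ~ yume — Sabeli o corresponds to Hazil u after a consonant, before a nasal.
fabad ~ febed, pidabi ~ pidebi — Sabeli a corresponds to Hazil e after a consonant, before a labial obstruent.
Applying these to Sabeli 'yomgabig':
  yomgabig → yumgabig   (o→u after a consonant, before a nasal)
  yumgabig → yumgebig   (a→e after a consonant, before a labial obstruent)
So the Hazil cognate is 'yumgebig'.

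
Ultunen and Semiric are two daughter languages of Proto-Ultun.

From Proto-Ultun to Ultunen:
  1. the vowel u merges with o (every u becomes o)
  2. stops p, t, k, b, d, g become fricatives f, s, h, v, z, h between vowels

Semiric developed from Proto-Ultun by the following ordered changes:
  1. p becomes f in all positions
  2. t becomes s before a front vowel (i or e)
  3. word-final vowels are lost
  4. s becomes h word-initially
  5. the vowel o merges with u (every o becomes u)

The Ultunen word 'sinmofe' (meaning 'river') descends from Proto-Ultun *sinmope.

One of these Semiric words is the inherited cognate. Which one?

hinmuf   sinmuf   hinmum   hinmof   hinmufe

hinmuf

Semiric: start from *sinmope.
  rule 1 (unconditioned shift): sinmope → sinmofe
  rule 2: no change — sinmofe
  rule 3 (apocope): sinmofe → sinmof
  rule 4 (debuccalisation): sinmof → hinmof
  rule 5 (vowel merger): hinmof → hinmuf
  ⇒ Semiric hinmuf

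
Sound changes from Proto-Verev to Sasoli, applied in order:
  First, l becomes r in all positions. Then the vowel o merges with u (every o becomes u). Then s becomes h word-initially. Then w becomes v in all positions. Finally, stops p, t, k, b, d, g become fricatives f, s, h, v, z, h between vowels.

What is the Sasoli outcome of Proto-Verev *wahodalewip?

Sasoli: start from *wahodalewip.
  rule 1 (unconditioned shift): wahodalewip → wahodarewip
  rule 2 (vowel merger): wahodarewip → wahudarewip
  rule 3: no change — wahudarewip
  rule 4 (unconditioned shift): wahudarewip → vahudarevip
  rule 5 (intervocalic lenition): vahudarevip → vahuzarevip
  ⇒ Sasoli vahuzarevip

vahuzarevip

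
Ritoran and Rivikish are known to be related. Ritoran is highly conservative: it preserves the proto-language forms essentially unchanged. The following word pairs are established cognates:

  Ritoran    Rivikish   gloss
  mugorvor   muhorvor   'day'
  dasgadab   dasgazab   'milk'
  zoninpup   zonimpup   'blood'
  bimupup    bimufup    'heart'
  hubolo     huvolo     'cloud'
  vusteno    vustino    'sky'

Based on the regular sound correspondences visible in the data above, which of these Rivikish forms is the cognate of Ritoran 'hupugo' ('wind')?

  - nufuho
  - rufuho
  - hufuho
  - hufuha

bimupup ~ bimufup — Ritoran p corresponds to Rivikish f between vowels (before a back vowel).
mugorvor ~ muhorvor — Ritoran g corresponds to Rivikish h between vowels (before a back vowel).
Applying these to Ritoran 'hupugo':
  hupugo → hufugo   (p→f between vowels (before a back vowel))
  hufugo → hufuho   (g→h between vowels (before a back vowel))
So the Rivikish cognate is 'hufuho'.

hufuho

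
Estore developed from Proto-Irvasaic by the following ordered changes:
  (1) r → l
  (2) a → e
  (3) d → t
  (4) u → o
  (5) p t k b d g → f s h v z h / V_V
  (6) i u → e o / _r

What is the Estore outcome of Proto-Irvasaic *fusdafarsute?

Estore: *fusdafarsute > fusdafalsute > fusdefelsute > fustefelsute > fostefelsote > fostefelsose  (by unconditioned shift, vowel merger, unconditioned shift, vowel merger, intervocalic lenition)

fostefelsose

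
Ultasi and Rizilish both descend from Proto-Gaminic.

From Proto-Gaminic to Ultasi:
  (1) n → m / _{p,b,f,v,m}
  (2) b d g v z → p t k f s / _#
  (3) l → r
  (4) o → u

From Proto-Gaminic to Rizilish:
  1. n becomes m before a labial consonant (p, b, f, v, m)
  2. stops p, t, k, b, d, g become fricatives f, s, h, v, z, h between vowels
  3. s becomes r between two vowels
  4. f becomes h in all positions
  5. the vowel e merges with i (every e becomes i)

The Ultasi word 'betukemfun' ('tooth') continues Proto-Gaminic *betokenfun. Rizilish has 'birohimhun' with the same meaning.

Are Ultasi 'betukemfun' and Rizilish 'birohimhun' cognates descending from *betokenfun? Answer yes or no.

Derive the expected Rizilish reflex of *betokenfun:
Rizilish: *betokenfun
  betokenfun → betokemfun   [nasal place assimilation]
  betokemfun → besohemfun   [intervocalic lenition]
  besohemfun → berohemfun   [rhotacism]
  berohemfun → berohemhun   [unconditioned shift]
  berohemhun → birohimhun   [vowel merger]
  giving Rizilish birohimhun.
Rizilish 'birohimhun' matches the regular reflex exactly, so the pair is cognate.

yes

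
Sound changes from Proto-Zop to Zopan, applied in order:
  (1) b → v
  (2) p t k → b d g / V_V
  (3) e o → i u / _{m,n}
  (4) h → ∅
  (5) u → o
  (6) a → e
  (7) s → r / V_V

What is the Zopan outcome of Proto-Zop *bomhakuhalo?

Zopan: *bomhakuhalo > vomhakuhalo > vomhaguhalo > vumhaguhalo > vumagualo > vomagoalo > vomegoelo  (by unconditioned shift, intervocalic voicing, pre-nasal raising, h-loss, vowel merger, vowel merger)

vomegoelo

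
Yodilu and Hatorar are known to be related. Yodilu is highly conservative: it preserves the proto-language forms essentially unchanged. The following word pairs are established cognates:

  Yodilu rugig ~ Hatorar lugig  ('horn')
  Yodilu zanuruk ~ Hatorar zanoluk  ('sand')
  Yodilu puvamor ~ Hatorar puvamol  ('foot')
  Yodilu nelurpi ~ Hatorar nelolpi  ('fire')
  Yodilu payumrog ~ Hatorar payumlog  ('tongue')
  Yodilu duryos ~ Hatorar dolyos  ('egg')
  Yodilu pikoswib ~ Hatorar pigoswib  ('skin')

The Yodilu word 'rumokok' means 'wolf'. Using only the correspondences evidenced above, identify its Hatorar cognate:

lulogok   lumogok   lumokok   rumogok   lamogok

lumogok

rugig ~ lugig — Yodilu r corresponds to Hatorar l word-initially before a back vowel.
pikoswib ~ pigoswib — Yodilu k corresponds to Hatorar g between vowels (before a back vowel).
Applying these to Yodilu 'rumokok':
  rumokok → lumokok   (r→l word-initially before a back vowel)
  lumokok → lumogok   (k→g between vowels (before a back vowel))
So the Hatorar cognate is 'lumogok'.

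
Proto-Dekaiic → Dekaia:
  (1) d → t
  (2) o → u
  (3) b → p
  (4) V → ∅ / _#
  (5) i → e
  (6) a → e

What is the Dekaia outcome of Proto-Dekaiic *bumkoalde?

Dekaia: *bumkoalde
  bumkoalde → bumkoalte   [unconditioned shift]
  bumkoalte → bumkualte   [vowel merger]
  bumkualte → pumkualte   [unconditioned shift]
  pumkualte → pumkualt   [apocope]
  pumkualt (rule 5 does not apply)
  pumkualt → pumkuelt   [vowel merger]
  giving Dekaia pumkuelt.

pumkuelt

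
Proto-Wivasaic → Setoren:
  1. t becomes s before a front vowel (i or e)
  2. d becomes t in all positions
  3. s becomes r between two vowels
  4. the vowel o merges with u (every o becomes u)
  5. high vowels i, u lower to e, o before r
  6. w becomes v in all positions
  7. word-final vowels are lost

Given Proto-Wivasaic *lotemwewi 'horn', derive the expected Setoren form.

loremvev

Setoren: *lotemwewi > losemwewi > loremwewi > luremwewi > loremwewi > loremvevi > loremvev  (by palatalisation, rhotacism, vowel merger, pre-rhotic lowering, unconditioned shift, apocope)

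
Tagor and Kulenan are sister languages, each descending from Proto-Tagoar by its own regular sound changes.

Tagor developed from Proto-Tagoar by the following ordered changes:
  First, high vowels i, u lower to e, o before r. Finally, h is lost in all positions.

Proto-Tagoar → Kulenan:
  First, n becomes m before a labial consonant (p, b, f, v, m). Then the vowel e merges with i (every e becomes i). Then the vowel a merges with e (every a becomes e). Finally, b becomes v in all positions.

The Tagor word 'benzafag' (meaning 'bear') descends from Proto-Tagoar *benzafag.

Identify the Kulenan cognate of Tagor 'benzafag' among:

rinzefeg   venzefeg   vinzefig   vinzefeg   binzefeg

Kulenan: *benzafag
  benzafag (rule 1 does not apply)
  benzafag → binzafag   [vowel merger]
  binzafag → binzefeg   [vowel merger]
  binzefeg → vinzefeg   [unconditioned shift]
  giving Kulenan vinzefeg.

vinzefeg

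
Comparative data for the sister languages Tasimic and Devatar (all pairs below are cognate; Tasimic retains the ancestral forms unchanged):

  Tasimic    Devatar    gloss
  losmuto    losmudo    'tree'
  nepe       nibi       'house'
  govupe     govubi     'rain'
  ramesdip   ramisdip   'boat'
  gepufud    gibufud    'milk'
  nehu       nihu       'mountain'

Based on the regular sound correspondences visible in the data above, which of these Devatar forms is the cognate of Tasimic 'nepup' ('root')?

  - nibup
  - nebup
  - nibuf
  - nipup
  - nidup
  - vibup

nepe ~ nibi, gepufud ~ gibufud — Tasimic e corresponds to Devatar i after a consonant, before a labial obstruent.
gepufud ~ gibufud — Tasimic p corresponds to Devatar b between vowels (before a back vowel).
Applying these to Tasimic 'nepup':
  nepup → nipup   (e→i after a consonant, before a labial obstruent)
  nipup → nibup   (p→b between vowels (before a back vowel))
So the Devatar cognate is 'nibup'.

nibup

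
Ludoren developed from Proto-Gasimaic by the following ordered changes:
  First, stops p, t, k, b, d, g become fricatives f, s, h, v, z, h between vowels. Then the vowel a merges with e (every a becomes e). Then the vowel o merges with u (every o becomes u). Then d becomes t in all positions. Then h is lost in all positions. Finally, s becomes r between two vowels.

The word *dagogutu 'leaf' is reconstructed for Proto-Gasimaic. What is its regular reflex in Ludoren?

teuuru

Ludoren: start from *dagogutu.
  rule 1 (intervocalic lenition): dagogutu → dahohusu
  rule 2 (vowel merger): dahohusu → dehohusu
  rule 3 (vowel merger): dehohusu → dehuhusu
  rule 4 (unconditioned shift): dehuhusu → tehuhusu
  rule 5 (h-loss): tehuhusu → teuusu
  rule 6 (rhotacism): teuusu → teuuru
  ⇒ Ludoren teuuru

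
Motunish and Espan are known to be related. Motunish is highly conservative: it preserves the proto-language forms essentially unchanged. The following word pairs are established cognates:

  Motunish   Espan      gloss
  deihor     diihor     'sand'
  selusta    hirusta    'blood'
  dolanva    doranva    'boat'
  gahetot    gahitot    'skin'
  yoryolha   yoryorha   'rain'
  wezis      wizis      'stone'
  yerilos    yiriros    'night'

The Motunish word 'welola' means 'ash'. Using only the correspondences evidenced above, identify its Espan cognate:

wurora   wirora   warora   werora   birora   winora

wirora

selusta ~ hirusta, gahetot ~ gahitot — Motunish e corresponds to Espan i after a consonant, before a consonant other than r, m, n, p, b, f, v.
yerilos ~ yiriros — Motunish l corresponds to Espan r between vowels (before a back vowel).
dolanva ~ doranva — Motunish l corresponds to Espan r between vowels (before a back vowel).
Applying these to Motunish 'welola':
  welola → wilola   (e→i after a consonant, before a consonant other than r, m, n, p, b, f, v)
  wilola → wirola   (l→r between vowels (before a back vowel))
  wirola → wirora   (l→r between vowels (before a back vowel))
So the Espan cognate is 'wirora'.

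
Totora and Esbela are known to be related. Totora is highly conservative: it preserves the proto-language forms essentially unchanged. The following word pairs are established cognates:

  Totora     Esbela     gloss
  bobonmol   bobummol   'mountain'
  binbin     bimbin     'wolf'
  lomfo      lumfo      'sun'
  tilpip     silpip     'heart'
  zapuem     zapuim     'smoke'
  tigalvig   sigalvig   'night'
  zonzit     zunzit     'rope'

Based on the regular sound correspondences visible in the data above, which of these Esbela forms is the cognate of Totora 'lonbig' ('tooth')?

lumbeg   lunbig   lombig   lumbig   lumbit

bobonmol ~ bobummol, zonzit ~ zunzit — Totora o corresponds to Esbela u after a consonant, before a nasal.
binbin ~ bimbin — Totora n corresponds to Esbela m after a vowel, before a labial obstruent.
Applying these to Totora 'lonbig':
  lonbig → lunbig   (o→u after a consonant, before a nasal)
  lunbig → lumbig   (n→m after a vowel, before a labial obstruent)
So the Esbela cognate is 'lumbig'.

lumbig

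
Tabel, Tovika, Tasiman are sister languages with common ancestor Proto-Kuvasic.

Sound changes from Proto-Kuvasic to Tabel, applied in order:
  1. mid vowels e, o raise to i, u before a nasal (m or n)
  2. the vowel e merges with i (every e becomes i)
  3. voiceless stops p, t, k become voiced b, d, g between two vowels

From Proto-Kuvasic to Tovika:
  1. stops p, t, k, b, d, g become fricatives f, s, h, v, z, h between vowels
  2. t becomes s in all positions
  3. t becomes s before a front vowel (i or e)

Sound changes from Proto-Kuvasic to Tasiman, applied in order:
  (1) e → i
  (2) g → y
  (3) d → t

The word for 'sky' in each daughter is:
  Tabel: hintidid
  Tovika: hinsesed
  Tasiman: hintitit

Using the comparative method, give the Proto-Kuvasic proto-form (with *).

Position 4: Tabel has t, Tovika has s, Tasiman has t. Tabel preserves t here (none of its changes turn any other segment into t), so the proto-segment is *t.
Position 6: Tabel has d, Tovika has s, Tasiman has t. Taking the neighbouring segments as reconstructed: Tabel d could go back to *t or *d; Tovika s could go back to *t or *s; Tasiman t could go back to *t or *d — the one source consistent with every daughter is *t.
Verify the candidate proto-form against each daughter:
Tabel: *hinteted
  hinteted (rule 1 does not apply)
  hinteted → hintitid   [vowel merger]
  hintitid → hintidid   [intervocalic voicing]
  giving Tabel hintidid.
Tovika: start from *hinteted.
  rule 1 (intervocalic lenition): hinteted → hintesed
  rule 2 (unconditioned shift): hintesed → hinsesed
  rule 3: no change — hinsesed
  ⇒ Tovika hinsesed
Tasiman: start from *hinteted.
  rule 1 (vowel merger): hinteted → hintitid
  rule 2: no change — hintitid
  rule 3 (unconditioned shift): hintitid → hintitit
  ⇒ Tasiman hintitit
*hinteted is the unique common source.

*hinteted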